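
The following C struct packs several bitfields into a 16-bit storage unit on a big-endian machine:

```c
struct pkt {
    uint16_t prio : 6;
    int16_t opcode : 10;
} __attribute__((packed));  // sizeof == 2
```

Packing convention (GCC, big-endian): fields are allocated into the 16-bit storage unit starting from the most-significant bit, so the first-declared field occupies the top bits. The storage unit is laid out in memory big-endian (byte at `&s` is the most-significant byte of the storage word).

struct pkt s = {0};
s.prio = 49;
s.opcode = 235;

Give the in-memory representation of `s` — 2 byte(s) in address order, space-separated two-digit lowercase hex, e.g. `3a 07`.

prio (6b) val=49 bits=0x31 at bit 10: 0xc400
opcode (10b) val=235 bits=0xeb at bit 0: 0xc4eb
word = 0xc4eb → big-endian bytes:
  [0]=0xc4  [1]=0xeb

c4 eb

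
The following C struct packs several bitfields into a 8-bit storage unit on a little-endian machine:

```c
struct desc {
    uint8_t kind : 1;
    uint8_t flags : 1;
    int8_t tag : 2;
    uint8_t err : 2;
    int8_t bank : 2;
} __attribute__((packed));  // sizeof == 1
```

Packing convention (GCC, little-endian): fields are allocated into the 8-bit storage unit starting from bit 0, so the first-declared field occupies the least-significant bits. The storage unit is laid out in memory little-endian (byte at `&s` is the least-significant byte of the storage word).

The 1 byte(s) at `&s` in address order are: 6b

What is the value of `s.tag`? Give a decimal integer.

[0]=0x6b (little-endian) → word 0x6b
kind:1 @ bit 0 → (0x6b>>0)&0x1 = 0x1
flags:1 @ bit 1 → (0x6b>>1)&0x1 = 0x1
tag:2 @ bit 2 → (0x6b>>2)&0x3 = 0x2  ←
err:2 @ bit 4 → (0x6b>>4)&0x3 = 0x2
bank:2 @ bit 6 → (0x6b>>6)&0x3 = 0x1
tag signed 2b, MSB=1: 2 - 4 = -2

-2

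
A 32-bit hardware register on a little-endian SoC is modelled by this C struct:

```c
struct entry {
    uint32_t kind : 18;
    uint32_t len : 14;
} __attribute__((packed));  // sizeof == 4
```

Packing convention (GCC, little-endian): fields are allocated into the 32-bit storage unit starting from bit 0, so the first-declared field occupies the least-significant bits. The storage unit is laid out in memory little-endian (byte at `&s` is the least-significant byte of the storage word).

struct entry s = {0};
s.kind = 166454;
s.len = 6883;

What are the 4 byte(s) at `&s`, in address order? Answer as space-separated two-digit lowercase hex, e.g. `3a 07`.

36 8a 8e 6b

kind (18b) val=166454 bits=0x28a36 at bit 0: 0x00028a36
len (14b) val=6883 bits=0x1ae3 at bit 18: 0x6b8e8a36
word = 0x6b8e8a36 → little-endian bytes:
  [0]=0x36  [1]=0x8a  [2]=0x8e  [3]=0x6b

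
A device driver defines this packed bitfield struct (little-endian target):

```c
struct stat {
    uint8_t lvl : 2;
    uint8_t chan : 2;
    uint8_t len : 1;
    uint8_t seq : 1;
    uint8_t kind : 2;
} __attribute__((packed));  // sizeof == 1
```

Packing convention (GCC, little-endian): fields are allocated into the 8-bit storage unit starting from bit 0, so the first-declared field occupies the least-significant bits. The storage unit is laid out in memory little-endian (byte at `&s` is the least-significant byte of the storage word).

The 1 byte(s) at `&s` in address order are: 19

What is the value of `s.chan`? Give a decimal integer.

2

[0]=0x19 (little-endian) → word 0x19
lvl:2 @ bit 0 → (0x19>>0)&0x3 = 0x1
chan:2 @ bit 2 → (0x19>>2)&0x3 = 0x2  ←
len:1 @ bit 4 → (0x19>>4)&0x1 = 0x1
seq:1 @ bit 5 → (0x19>>5)&0x1 = 0x0
kind:2 @ bit 6 → (0x19>>6)&0x3 = 0x0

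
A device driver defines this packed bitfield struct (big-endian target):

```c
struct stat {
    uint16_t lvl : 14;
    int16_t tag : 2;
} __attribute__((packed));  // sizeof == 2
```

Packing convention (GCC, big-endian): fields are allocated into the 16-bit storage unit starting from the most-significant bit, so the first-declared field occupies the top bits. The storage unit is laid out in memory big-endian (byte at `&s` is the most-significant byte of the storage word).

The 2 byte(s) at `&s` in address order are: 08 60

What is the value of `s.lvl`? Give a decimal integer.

[0]=0x08 [1]=0x60 (big-endian) → word 0x0860
lvl [2+:14] = (word>>2) & 0x3fff = 536  ←
tag [0+:2] = (word>>0) & 0x3 = 0

536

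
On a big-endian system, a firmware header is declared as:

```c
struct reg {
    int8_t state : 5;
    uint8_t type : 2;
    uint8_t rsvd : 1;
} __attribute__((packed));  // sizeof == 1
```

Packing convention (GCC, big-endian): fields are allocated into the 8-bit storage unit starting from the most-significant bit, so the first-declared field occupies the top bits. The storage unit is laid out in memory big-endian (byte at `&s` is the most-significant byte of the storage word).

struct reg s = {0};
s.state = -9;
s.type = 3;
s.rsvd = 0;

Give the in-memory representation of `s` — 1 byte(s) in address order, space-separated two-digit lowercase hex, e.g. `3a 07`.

be

state:5 = -9 → 0x17 << 3 → word 0xb8
type:2 = 3 → 0x3 << 1 → word 0xbe
rsvd:1 = 0 → 0x0 << 0 → word 0xbe
word = 0xbe → big-endian bytes:
  [0]=0xbe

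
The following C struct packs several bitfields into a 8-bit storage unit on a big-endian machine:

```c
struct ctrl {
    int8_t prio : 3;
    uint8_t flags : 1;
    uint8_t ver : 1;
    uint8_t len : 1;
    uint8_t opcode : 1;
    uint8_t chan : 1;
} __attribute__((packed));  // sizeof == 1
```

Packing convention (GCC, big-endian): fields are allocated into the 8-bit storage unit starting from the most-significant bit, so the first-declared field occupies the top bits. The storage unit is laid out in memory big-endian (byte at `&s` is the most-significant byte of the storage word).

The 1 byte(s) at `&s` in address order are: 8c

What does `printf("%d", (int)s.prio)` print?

-4

[0]=0x8c (big-endian) → word 0x8c
prio:3 @ bit 5 → (0x8c>>5)&0x7 = 0x4  ←
flags:1 @ bit 4 → (0x8c>>4)&0x1 = 0x0
ver:1 @ bit 3 → (0x8c>>3)&0x1 = 0x1
len:1 @ bit 2 → (0x8c>>2)&0x1 = 0x1
opcode:1 @ bit 1 → (0x8c>>1)&0x1 = 0x0
chan:1 @ bit 0 → (0x8c>>0)&0x1 = 0x0
prio signed 3b, MSB=1: 4 - 8 = -4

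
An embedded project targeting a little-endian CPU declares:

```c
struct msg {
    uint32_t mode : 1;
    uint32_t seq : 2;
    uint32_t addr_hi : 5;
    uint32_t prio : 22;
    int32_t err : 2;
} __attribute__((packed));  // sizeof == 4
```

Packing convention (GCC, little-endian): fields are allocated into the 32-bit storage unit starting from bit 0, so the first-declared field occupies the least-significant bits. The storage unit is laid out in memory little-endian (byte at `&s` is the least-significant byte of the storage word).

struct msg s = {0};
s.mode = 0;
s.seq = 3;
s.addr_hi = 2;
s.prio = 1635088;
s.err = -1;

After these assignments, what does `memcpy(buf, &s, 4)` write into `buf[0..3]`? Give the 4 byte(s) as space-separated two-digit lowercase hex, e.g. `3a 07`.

16 10 f3 d8

mode (1b) val=0 bits=0x0 at bit 0: 0x00000000
seq (2b) val=3 bits=0x3 at bit 1: 0x00000006
addr_hi (5b) val=2 bits=0x2 at bit 3: 0x00000016
prio (22b) val=1635088 bits=0x18f310 at bit 8: 0x18f31016
err (2b) val=-1 bits=0x3 at bit 30: 0xd8f31016
word = 0xd8f31016 → little-endian bytes:
  [0]=0x16  [1]=0x10  [2]=0xf3  [3]=0xd8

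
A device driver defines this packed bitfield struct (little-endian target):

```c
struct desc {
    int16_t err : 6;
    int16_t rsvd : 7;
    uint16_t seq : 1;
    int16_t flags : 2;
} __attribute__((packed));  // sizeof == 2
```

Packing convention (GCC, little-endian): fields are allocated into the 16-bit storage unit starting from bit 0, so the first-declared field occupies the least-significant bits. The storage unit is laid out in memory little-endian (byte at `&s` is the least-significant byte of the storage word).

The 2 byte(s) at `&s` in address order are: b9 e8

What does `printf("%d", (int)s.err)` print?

-7

[0]=0xb9 [1]=0xe8 (little-endian) → word 0xe8b9
err:6 @ bit 0 → (0xe8b9>>0)&0x3f = 0x39  ←
rsvd:7 @ bit 6 → (0xe8b9>>6)&0x7f = 0x22
seq:1 @ bit 13 → (0xe8b9>>13)&0x1 = 0x1
flags:2 @ bit 14 → (0xe8b9>>14)&0x3 = 0x3
err signed 6b, MSB=1: 57 - 64 = -7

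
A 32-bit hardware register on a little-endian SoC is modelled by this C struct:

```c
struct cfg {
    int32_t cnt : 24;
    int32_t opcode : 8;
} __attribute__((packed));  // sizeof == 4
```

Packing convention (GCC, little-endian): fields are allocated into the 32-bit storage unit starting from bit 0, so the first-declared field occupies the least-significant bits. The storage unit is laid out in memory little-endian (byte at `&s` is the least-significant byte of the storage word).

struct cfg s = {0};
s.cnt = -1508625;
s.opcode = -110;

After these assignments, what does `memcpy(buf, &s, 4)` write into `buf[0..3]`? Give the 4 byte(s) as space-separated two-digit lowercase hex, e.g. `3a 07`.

ef fa e8 92

cnt (24b) val=-1508625 bits=0xe8faef at bit 0: 0x00e8faef
opcode (8b) val=-110 bits=0x92 at bit 24: 0x92e8faef
word = 0x92e8faef → little-endian bytes:
  [0]=0xef  [1]=0xfa  [2]=0xe8  [3]=0x92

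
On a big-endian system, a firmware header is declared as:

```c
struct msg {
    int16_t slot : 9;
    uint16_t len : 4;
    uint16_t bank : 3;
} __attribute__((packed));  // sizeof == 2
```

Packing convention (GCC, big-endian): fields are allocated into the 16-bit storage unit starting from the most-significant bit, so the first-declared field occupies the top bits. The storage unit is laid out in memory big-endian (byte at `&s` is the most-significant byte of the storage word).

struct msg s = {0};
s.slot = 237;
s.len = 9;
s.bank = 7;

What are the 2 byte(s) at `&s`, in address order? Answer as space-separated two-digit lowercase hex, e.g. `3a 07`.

76 cf

[7+:9] slot=237 & 0x1ff = 0xed; word=0x7680
[3+:4] len=9 & 0xf = 0x9; word=0x76c8
[0+:3] bank=7 & 0x7 = 0x7; word=0x76cf
word = 0x76cf → big-endian bytes:
  [0]=0x76  [1]=0xcf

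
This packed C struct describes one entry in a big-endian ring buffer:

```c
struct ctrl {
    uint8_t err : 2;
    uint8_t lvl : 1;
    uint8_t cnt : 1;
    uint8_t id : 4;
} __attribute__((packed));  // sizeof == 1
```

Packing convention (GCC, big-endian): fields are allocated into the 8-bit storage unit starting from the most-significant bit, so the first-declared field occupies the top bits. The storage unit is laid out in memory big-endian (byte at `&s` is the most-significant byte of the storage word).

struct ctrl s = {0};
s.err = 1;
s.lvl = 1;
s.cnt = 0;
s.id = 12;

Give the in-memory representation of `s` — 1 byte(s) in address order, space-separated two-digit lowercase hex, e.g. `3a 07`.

6c

err (2b) val=1 bits=0x1 at bit 6: 0x40
lvl (1b) val=1 bits=0x1 at bit 5: 0x60
cnt (1b) val=0 bits=0x0 at bit 4: 0x60
id (4b) val=12 bits=0xc at bit 0: 0x6c
word = 0x6c → big-endian bytes:
  [0]=0x6c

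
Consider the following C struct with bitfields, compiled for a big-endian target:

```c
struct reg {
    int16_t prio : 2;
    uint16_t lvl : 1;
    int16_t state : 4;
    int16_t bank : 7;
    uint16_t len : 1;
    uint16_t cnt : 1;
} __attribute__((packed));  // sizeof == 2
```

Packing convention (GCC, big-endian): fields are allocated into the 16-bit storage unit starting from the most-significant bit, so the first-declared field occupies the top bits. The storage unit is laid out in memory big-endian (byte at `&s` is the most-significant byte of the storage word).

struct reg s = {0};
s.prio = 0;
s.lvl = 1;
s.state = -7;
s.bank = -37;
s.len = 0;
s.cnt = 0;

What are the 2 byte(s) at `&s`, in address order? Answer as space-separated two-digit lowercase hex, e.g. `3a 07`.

prio:2 = 0 → 0x0 << 14 → word 0x0000
lvl:1 = 1 → 0x1 << 13 → word 0x2000
state:4 = -7 → 0x9 << 9 → word 0x3200
bank:7 = -37 → 0x5b << 2 → word 0x336c
len:1 = 0 → 0x0 << 1 → word 0x336c
cnt:1 = 0 → 0x0 << 0 → word 0x336c
word = 0x336c → big-endian bytes:
  [0]=0x33  [1]=0x6c

33 6c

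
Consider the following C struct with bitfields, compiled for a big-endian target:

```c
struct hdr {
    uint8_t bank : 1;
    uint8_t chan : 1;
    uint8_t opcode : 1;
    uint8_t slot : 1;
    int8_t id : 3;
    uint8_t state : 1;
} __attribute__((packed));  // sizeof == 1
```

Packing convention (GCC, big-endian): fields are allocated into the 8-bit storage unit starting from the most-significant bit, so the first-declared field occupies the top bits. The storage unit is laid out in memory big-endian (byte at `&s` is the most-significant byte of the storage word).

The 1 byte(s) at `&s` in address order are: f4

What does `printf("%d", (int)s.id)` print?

2

[0]=0xf4 (big-endian) → word 0xf4
bank:1 @ bit 7 → (0xf4>>7)&0x1 = 0x1
chan:1 @ bit 6 → (0xf4>>6)&0x1 = 0x1
opcode:1 @ bit 5 → (0xf4>>5)&0x1 = 0x1
slot:1 @ bit 4 → (0xf4>>4)&0x1 = 0x1
id:3 @ bit 1 → (0xf4>>1)&0x7 = 0x2  ←
state:1 @ bit 0 → (0xf4>>0)&0x1 = 0x0
id signed 3b, MSB=0: value = 2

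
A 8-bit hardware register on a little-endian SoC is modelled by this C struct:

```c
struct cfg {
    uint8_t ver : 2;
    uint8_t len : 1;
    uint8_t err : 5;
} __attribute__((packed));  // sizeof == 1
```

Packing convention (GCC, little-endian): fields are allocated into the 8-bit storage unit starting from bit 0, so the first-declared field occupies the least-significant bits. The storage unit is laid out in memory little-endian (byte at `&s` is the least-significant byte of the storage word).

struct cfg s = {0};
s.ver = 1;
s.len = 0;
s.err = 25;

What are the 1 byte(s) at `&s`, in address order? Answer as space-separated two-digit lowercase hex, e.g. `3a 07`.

c9

[0+:2] ver=1 & 0x3 = 0x1; word=0x01
[2+:1] len=0 & 0x1 = 0x0; word=0x01
[3+:5] err=25 & 0x1f = 0x19; word=0xc9
word = 0xc9 → little-endian bytes:
  [0]=0xc9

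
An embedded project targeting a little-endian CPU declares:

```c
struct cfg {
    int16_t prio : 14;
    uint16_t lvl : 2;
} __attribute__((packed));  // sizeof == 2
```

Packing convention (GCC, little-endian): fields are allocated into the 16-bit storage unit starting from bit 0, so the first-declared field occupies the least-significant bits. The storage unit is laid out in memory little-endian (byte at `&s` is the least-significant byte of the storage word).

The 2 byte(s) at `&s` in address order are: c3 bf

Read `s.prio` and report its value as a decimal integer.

[0]=0xc3 [1]=0xbf (little-endian) → word 0xbfc3
prio:14 @ bit 0 → (0xbfc3>>0)&0x3fff = 0x3fc3  ←
lvl:2 @ bit 14 → (0xbfc3>>14)&0x3 = 0x2
prio signed 14b, MSB=1: 16323 - 16384 = -61

-61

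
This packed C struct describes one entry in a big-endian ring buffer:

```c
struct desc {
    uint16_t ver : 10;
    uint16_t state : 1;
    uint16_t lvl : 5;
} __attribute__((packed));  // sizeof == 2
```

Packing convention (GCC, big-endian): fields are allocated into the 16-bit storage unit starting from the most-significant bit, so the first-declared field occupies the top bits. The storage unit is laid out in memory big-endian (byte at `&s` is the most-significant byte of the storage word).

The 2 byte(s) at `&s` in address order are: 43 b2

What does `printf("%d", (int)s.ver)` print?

270

[0]=0x43 [1]=0xb2 (big-endian) → word 0x43b2
ver [6+:10] = (word>>6) & 0x3ff = 270  ←
state [5+:1] = (word>>5) & 0x1 = 1
lvl [0+:5] = (word>>0) & 0x1f = 18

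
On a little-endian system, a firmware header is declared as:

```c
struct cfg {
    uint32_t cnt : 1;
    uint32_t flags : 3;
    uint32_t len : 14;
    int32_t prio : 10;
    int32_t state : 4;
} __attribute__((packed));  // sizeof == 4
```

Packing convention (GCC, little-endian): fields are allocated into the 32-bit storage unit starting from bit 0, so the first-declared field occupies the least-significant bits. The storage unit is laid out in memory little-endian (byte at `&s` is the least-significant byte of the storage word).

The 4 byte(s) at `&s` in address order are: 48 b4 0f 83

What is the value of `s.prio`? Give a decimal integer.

[0]=0x48 [1]=0xb4 [2]=0x0f [3]=0x83 (little-endian) → word 0x830fb448
cnt:1 @ bit 0 → (0x830fb448>>0)&0x1 = 0x0
flags:3 @ bit 1 → (0x830fb448>>1)&0x7 = 0x4
len:14 @ bit 4 → (0x830fb448>>4)&0x3fff = 0x3b44
prio:10 @ bit 18 → (0x830fb448>>18)&0x3ff = 0xc3  ←
state:4 @ bit 28 → (0x830fb448>>28)&0xf = 0x8
prio signed 10b, MSB=0: value = 195

195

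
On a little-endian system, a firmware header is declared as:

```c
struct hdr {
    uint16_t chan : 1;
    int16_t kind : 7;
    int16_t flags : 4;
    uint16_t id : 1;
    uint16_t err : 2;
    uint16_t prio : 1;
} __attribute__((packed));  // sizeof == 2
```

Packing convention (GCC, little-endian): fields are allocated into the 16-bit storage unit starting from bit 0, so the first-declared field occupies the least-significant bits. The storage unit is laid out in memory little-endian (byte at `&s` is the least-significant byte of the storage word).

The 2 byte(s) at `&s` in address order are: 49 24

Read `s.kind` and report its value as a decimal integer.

[0]=0x49 [1]=0x24 (little-endian) → word 0x2449
chan [0+:1] = (word>>0) & 0x1 = 1
kind [1+:7] = (word>>1) & 0x7f = 36  ←
flags [8+:4] = (word>>8) & 0xf = 4
id [12+:1] = (word>>12) & 0x1 = 0
err [13+:2] = (word>>13) & 0x3 = 1
prio [15+:1] = (word>>15) & 0x1 = 0
kind signed 7b, MSB=0: value = 36

36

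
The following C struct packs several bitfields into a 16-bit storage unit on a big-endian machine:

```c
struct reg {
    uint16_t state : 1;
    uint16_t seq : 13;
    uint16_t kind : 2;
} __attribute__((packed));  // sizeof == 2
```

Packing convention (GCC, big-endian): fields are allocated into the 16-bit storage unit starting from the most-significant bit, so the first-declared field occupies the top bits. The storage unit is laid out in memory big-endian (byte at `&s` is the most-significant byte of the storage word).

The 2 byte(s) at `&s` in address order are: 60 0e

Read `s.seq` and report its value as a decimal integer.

6147

[0]=0x60 [1]=0x0e (big-endian) → word 0x600e
state:1 @ bit 15 → (0x600e>>15)&0x1 = 0x0
seq:13 @ bit 2 → (0x600e>>2)&0x1fff = 0x1803  ←
kind:2 @ bit 0 → (0x600e>>0)&0x3 = 0x2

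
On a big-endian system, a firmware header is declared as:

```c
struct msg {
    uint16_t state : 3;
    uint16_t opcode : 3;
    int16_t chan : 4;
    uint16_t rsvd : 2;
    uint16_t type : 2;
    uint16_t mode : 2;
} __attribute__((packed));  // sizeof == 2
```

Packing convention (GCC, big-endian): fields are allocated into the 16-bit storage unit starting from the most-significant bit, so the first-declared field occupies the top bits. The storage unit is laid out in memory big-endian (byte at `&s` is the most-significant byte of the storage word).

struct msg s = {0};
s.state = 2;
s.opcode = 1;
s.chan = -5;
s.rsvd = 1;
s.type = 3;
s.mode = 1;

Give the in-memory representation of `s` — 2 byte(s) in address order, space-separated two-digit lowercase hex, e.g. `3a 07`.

46 dd

state (3b) val=2 bits=0x2 at bit 13: 0x4000
opcode (3b) val=1 bits=0x1 at bit 10: 0x4400
chan (4b) val=-5 bits=0xb at bit 6: 0x46c0
rsvd (2b) val=1 bits=0x1 at bit 4: 0x46d0
type (2b) val=3 bits=0x3 at bit 2: 0x46dc
mode (2b) val=1 bits=0x1 at bit 0: 0x46dd
word = 0x46dd → big-endian bytes:
  [0]=0x46  [1]=0xdd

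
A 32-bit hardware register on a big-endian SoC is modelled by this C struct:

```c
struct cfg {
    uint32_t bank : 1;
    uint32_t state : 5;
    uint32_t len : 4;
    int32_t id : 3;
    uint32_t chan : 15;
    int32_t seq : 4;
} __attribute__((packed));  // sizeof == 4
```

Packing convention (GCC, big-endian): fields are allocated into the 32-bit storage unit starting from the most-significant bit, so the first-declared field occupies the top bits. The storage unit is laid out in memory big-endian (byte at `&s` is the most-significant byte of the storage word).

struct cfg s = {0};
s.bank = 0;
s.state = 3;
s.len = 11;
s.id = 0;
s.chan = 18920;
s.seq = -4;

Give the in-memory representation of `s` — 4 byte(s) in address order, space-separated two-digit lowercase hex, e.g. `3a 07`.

0e c4 9e 8c

[31+:1] bank=0 & 0x1 = 0x0; word=0x00000000
[26+:5] state=3 & 0x1f = 0x3; word=0x0c000000
[22+:4] len=11 & 0xf = 0xb; word=0x0ec00000
[19+:3] id=0 & 0x7 = 0x0; word=0x0ec00000
[4+:15] chan=18920 & 0x7fff = 0x49e8; word=0x0ec49e80
[0+:4] seq=-4 & 0xf = 0xc; word=0x0ec49e8c
word = 0x0ec49e8c → big-endian bytes:
  [0]=0x0e  [1]=0xc4  [2]=0x9e  [3]=0x8c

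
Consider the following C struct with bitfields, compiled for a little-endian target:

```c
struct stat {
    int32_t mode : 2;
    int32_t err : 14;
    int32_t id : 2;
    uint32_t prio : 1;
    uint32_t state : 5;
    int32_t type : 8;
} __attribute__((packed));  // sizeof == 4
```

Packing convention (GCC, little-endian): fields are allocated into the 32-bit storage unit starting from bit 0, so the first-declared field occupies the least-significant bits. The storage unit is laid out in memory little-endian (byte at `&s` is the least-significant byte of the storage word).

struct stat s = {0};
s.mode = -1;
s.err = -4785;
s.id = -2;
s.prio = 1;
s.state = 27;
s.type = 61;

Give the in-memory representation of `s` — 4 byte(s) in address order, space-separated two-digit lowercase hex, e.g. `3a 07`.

mode (2b) val=-1 bits=0x3 at bit 0: 0x00000003
err (14b) val=-4785 bits=0x2d4f at bit 2: 0x0000b53f
id (2b) val=-2 bits=0x2 at bit 16: 0x0002b53f
prio (1b) val=1 bits=0x1 at bit 18: 0x0006b53f
state (5b) val=27 bits=0x1b at bit 19: 0x00deb53f
type (8b) val=61 bits=0x3d at bit 24: 0x3ddeb53f
word = 0x3ddeb53f → little-endian bytes:
  [0]=0x3f  [1]=0xb5  [2]=0xde  [3]=0x3d

3f b5 de 3d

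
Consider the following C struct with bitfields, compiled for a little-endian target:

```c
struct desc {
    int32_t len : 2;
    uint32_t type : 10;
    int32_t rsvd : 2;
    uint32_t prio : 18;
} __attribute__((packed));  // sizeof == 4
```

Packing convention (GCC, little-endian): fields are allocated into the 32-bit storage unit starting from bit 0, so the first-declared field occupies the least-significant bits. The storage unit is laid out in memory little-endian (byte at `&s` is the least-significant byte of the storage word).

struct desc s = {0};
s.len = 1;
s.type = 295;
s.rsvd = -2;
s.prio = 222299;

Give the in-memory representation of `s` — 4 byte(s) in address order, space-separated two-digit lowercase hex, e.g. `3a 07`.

len (2b) val=1 bits=0x1 at bit 0: 0x00000001
type (10b) val=295 bits=0x127 at bit 2: 0x0000049d
rsvd (2b) val=-2 bits=0x2 at bit 12: 0x0000249d
prio (18b) val=222299 bits=0x3645b at bit 14: 0xd916e49d
word = 0xd916e49d → little-endian bytes:
  [0]=0x9d  [1]=0xe4  [2]=0x16  [3]=0xd9

9d e4 16 d9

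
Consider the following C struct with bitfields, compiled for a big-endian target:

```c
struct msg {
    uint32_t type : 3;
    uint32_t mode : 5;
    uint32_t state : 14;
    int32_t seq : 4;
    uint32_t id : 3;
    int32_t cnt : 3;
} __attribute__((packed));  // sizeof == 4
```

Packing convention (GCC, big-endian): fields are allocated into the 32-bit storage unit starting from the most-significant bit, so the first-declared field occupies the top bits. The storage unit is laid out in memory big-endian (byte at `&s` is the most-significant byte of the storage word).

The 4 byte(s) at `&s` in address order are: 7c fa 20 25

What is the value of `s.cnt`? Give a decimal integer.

[0]=0x7c [1]=0xfa [2]=0x20 [3]=0x25 (big-endian) → word 0x7cfa2025
type:3 @ bit 29 → (0x7cfa2025>>29)&0x7 = 0x3
mode:5 @ bit 24 → (0x7cfa2025>>24)&0x1f = 0x1c
state:14 @ bit 10 → (0x7cfa2025>>10)&0x3fff = 0x3e88
seq:4 @ bit 6 → (0x7cfa2025>>6)&0xf = 0x0
id:3 @ bit 3 → (0x7cfa2025>>3)&0x7 = 0x4
cnt:3 @ bit 0 → (0x7cfa2025>>0)&0x7 = 0x5  ←
cnt signed 3b, MSB=1: 5 - 8 = -3

-3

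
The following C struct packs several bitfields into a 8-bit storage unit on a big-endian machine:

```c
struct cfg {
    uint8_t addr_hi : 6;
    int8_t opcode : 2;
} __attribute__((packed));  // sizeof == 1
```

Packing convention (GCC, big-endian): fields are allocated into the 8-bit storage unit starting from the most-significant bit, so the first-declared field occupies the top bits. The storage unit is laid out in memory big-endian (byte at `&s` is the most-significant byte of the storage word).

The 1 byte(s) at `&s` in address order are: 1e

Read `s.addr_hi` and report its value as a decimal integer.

7

[0]=0x1e (big-endian) → word 0x1e
addr_hi:6 @ bit 2 → (0x1e>>2)&0x3f = 0x7  ←
opcode:2 @ bit 0 → (0x1e>>0)&0x3 = 0x2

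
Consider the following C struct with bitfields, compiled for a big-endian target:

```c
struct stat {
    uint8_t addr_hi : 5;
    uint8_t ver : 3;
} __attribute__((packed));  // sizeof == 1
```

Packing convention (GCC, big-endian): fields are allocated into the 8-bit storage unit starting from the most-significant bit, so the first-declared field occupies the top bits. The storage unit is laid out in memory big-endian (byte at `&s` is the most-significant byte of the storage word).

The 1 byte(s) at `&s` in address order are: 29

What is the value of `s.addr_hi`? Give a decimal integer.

5

[0]=0x29 (big-endian) → word 0x29
addr_hi [3+:5] = (word>>3) & 0x1f = 5  ←
ver [0+:3] = (word>>0) & 0x7 = 1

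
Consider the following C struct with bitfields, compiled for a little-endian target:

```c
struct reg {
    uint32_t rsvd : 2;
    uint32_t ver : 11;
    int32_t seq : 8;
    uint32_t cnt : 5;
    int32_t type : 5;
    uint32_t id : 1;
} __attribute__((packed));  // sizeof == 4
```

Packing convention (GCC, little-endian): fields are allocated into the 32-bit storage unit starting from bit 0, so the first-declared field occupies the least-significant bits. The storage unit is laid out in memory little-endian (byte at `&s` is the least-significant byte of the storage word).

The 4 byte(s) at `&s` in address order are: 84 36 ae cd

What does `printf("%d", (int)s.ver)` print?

1441

[0]=0x84 [1]=0x36 [2]=0xae [3]=0xcd (little-endian) → word 0xcdae3684
rsvd [0+:2] = (word>>0) & 0x3 = 0
ver [2+:11] = (word>>2) & 0x7ff = 1441  ←
seq [13+:8] = (word>>13) & 0xff = 113
cnt [21+:5] = (word>>21) & 0x1f = 13
type [26+:5] = (word>>26) & 0x1f = 19
id [31+:1] = (word>>31) & 0x1 = 1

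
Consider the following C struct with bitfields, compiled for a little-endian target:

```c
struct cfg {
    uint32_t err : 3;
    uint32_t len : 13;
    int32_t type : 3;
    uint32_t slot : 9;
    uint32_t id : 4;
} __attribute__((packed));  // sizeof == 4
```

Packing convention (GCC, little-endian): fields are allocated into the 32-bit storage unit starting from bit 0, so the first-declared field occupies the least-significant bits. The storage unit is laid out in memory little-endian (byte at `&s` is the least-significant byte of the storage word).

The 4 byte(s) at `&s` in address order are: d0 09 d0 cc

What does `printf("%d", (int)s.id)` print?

12

[0]=0xd0 [1]=0x09 [2]=0xd0 [3]=0xcc (little-endian) → word 0xccd009d0
err [0+:3] = (word>>0) & 0x7 = 0
len [3+:13] = (word>>3) & 0x1fff = 314
type [16+:3] = (word>>16) & 0x7 = 0
slot [19+:9] = (word>>19) & 0x1ff = 410
id [28+:4] = (word>>28) & 0xf = 12  ←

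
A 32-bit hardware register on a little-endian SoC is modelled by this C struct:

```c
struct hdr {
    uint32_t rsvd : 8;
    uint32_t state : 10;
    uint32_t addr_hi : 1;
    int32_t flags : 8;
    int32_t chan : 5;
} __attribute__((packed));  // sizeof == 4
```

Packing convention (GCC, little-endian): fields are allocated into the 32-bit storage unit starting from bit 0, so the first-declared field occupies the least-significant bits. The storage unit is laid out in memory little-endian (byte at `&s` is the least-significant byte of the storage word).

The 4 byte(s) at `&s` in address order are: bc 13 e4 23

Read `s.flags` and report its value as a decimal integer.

[0]=0xbc [1]=0x13 [2]=0xe4 [3]=0x23 (little-endian) → word 0x23e413bc
rsvd [0+:8] = (word>>0) & 0xff = 188
state [8+:10] = (word>>8) & 0x3ff = 19
addr_hi [18+:1] = (word>>18) & 0x1 = 1
flags [19+:8] = (word>>19) & 0xff = 124  ←
chan [27+:5] = (word>>27) & 0x1f = 4
flags signed 8b, MSB=0: value = 124

124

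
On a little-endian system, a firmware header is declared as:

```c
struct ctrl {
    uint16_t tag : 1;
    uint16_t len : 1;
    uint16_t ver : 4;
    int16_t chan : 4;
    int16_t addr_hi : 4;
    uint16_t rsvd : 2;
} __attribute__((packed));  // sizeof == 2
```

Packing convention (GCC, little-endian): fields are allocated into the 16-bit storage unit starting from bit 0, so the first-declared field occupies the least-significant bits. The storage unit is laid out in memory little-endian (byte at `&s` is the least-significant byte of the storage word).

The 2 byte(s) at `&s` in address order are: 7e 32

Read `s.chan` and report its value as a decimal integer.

-7

[0]=0x7e [1]=0x32 (little-endian) → word 0x327e
tag [0+:1] = (word>>0) & 0x1 = 0
len [1+:1] = (word>>1) & 0x1 = 1
ver [2+:4] = (word>>2) & 0xf = 15
chan [6+:4] = (word>>6) & 0xf = 9  ←
addr_hi [10+:4] = (word>>10) & 0xf = 12
rsvd [14+:2] = (word>>14) & 0x3 = 0
chan signed 4b, MSB=1: 9 - 16 = -7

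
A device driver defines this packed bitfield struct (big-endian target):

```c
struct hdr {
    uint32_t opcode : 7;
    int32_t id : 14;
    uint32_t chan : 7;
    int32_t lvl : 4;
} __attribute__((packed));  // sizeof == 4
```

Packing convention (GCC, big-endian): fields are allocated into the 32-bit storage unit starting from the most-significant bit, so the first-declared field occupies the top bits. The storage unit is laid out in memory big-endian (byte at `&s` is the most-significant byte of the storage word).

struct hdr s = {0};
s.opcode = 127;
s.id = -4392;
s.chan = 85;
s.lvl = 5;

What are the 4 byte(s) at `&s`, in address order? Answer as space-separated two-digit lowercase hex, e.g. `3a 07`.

ff 76 c5 55

opcode (7b) val=127 bits=0x7f at bit 25: 0xfe000000
id (14b) val=-4392 bits=0x2ed8 at bit 11: 0xff76c000
chan (7b) val=85 bits=0x55 at bit 4: 0xff76c550
lvl (4b) val=5 bits=0x5 at bit 0: 0xff76c555
word = 0xff76c555 → big-endian bytes:
  [0]=0xff  [1]=0x76  [2]=0xc5  [3]=0x55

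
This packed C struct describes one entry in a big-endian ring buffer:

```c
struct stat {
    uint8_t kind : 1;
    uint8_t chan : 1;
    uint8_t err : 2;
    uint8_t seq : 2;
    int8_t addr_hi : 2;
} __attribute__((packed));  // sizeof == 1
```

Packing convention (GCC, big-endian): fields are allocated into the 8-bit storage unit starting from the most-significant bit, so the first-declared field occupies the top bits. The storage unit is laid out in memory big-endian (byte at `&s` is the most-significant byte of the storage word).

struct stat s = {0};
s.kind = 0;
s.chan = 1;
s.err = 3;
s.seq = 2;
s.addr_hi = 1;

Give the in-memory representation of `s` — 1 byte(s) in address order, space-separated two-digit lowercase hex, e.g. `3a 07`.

79

[7+:1] kind=0 & 0x1 = 0x0; word=0x00
[6+:1] chan=1 & 0x1 = 0x1; word=0x40
[4+:2] err=3 & 0x3 = 0x3; word=0x70
[2+:2] seq=2 & 0x3 = 0x2; word=0x78
[0+:2] addr_hi=1 & 0x3 = 0x1; word=0x79
word = 0x79 → big-endian bytes:
  [0]=0x79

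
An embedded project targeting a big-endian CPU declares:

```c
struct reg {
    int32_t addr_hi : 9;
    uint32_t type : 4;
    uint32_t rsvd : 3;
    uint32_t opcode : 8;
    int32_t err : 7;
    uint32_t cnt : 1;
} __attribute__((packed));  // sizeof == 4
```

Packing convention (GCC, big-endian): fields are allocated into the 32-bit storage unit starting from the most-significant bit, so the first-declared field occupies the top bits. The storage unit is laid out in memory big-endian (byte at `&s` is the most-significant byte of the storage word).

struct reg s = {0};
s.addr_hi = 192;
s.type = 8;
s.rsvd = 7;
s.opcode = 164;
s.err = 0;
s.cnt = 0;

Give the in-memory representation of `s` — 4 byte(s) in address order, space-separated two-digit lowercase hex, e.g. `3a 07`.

60 47 a4 00

addr_hi (9b) val=192 bits=0xc0 at bit 23: 0x60000000
type (4b) val=8 bits=0x8 at bit 19: 0x60400000
rsvd (3b) val=7 bits=0x7 at bit 16: 0x60470000
opcode (8b) val=164 bits=0xa4 at bit 8: 0x6047a400
err (7b) val=0 bits=0x0 at bit 1: 0x6047a400
cnt (1b) val=0 bits=0x0 at bit 0: 0x6047a400
word = 0x6047a400 → big-endian bytes:
  [0]=0x60  [1]=0x47  [2]=0xa4  [3]=0x00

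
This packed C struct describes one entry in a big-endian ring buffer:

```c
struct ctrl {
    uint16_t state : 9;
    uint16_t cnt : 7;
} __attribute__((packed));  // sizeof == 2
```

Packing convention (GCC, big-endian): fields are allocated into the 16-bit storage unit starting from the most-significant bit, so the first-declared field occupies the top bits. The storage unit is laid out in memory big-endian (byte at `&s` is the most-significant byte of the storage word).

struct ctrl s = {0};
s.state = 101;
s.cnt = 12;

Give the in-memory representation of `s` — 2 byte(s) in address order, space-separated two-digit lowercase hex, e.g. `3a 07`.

state (9b) val=101 bits=0x65 at bit 7: 0x3280
cnt (7b) val=12 bits=0xc at bit 0: 0x328c
word = 0x328c → big-endian bytes:
  [0]=0x32  [1]=0x8c

32 8c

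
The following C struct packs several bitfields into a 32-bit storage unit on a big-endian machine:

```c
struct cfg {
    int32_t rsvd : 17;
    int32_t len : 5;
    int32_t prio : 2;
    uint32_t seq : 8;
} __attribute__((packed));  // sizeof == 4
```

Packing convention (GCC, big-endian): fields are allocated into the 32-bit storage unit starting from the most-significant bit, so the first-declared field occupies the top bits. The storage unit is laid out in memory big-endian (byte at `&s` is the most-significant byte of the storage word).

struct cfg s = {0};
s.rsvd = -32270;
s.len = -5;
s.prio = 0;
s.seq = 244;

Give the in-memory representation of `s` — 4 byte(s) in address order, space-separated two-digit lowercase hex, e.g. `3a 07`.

c0 f9 6c f4

rsvd (17b) val=-32270 bits=0x181f2 at bit 15: 0xc0f90000
len (5b) val=-5 bits=0x1b at bit 10: 0xc0f96c00
prio (2b) val=0 bits=0x0 at bit 8: 0xc0f96c00
seq (8b) val=244 bits=0xf4 at bit 0: 0xc0f96cf4
word = 0xc0f96cf4 → big-endian bytes:
  [0]=0xc0  [1]=0xf9  [2]=0x6c  [3]=0xf4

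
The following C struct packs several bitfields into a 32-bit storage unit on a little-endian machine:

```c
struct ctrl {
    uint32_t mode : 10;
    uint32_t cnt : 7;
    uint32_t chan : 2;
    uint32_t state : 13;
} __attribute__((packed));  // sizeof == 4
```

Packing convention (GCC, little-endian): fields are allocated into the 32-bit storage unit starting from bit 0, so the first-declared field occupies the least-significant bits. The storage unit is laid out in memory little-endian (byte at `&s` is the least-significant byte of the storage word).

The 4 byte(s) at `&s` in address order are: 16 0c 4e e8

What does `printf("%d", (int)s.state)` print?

7433

[0]=0x16 [1]=0x0c [2]=0x4e [3]=0xe8 (little-endian) → word 0xe84e0c16
mode:10 @ bit 0 → (0xe84e0c16>>0)&0x3ff = 0x16
cnt:7 @ bit 10 → (0xe84e0c16>>10)&0x7f = 0x3
chan:2 @ bit 17 → (0xe84e0c16>>17)&0x3 = 0x3
state:13 @ bit 19 → (0xe84e0c16>>19)&0x1fff = 0x1d09  ←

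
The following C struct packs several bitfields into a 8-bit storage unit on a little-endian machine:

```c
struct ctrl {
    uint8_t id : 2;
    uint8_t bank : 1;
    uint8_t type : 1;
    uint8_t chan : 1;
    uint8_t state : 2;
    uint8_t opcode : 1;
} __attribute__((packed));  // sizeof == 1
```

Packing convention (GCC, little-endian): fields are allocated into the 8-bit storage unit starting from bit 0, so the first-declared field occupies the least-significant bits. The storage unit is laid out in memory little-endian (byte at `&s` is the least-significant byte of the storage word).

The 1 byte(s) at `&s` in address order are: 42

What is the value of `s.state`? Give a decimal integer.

2

[0]=0x42 (little-endian) → word 0x42
id [0+:2] = (word>>0) & 0x3 = 2
bank [2+:1] = (word>>2) & 0x1 = 0
type [3+:1] = (word>>3) & 0x1 = 0
chan [4+:1] = (word>>4) & 0x1 = 0
state [5+:2] = (word>>5) & 0x3 = 2  ←
opcode [7+:1] = (word>>7) & 0x1 = 0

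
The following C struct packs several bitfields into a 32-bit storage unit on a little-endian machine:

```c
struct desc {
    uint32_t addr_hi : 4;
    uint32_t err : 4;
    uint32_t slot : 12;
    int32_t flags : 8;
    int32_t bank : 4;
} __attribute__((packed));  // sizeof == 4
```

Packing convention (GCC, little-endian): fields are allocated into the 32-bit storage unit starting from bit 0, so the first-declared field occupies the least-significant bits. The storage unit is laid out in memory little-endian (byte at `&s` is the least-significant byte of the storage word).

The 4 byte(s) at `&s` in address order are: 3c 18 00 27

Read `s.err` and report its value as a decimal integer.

3

[0]=0x3c [1]=0x18 [2]=0x00 [3]=0x27 (little-endian) → word 0x2700183c
addr_hi [0+:4] = (word>>0) & 0xf = 12
err [4+:4] = (word>>4) & 0xf = 3  ←
slot [8+:12] = (word>>8) & 0xfff = 24
flags [20+:8] = (word>>20) & 0xff = 112
bank [28+:4] = (word>>28) & 0xf = 2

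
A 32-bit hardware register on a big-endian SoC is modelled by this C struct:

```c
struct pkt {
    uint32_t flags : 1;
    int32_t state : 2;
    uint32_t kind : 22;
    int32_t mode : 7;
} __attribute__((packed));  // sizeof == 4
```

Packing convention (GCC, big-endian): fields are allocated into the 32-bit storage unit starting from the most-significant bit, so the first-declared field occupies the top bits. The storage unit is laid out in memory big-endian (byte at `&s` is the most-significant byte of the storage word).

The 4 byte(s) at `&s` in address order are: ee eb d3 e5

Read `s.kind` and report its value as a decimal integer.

[0]=0xee [1]=0xeb [2]=0xd3 [3]=0xe5 (big-endian) → word 0xeeebd3e5
flags [31+:1] = (word>>31) & 0x1 = 1
state [29+:2] = (word>>29) & 0x3 = 3
kind [7+:22] = (word>>7) & 0x3fffff = 1955751  ←
mode [0+:7] = (word>>0) & 0x7f = 101

1955751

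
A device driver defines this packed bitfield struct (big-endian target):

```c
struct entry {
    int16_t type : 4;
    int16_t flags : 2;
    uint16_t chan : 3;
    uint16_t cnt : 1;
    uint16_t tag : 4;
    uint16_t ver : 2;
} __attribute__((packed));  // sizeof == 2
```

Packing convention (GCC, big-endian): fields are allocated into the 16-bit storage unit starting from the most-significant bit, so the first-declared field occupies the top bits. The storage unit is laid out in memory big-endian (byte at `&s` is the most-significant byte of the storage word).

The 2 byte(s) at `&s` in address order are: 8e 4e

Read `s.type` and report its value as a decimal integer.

-8

[0]=0x8e [1]=0x4e (big-endian) → word 0x8e4e
type [12+:4] = (word>>12) & 0xf = 8  ←
flags [10+:2] = (word>>10) & 0x3 = 3
chan [7+:3] = (word>>7) & 0x7 = 4
cnt [6+:1] = (word>>6) & 0x1 = 1
tag [2+:4] = (word>>2) & 0xf = 3
ver [0+:2] = (word>>0) & 0x3 = 2
type signed 4b, MSB=1: 8 - 16 = -8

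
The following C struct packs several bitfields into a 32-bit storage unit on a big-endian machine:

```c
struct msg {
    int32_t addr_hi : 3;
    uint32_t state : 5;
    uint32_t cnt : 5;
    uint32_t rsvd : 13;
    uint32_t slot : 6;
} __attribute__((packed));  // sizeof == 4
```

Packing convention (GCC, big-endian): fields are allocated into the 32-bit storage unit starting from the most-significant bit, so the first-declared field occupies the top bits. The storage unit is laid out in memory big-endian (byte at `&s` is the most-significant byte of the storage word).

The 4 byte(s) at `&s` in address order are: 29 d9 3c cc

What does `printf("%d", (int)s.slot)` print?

12

[0]=0x29 [1]=0xd9 [2]=0x3c [3]=0xcc (big-endian) → word 0x29d93ccc
addr_hi:3 @ bit 29 → (0x29d93ccc>>29)&0x7 = 0x1
state:5 @ bit 24 → (0x29d93ccc>>24)&0x1f = 0x9
cnt:5 @ bit 19 → (0x29d93ccc>>19)&0x1f = 0x1b
rsvd:13 @ bit 6 → (0x29d93ccc>>6)&0x1fff = 0x4f3
slot:6 @ bit 0 → (0x29d93ccc>>0)&0x3f = 0xc  ←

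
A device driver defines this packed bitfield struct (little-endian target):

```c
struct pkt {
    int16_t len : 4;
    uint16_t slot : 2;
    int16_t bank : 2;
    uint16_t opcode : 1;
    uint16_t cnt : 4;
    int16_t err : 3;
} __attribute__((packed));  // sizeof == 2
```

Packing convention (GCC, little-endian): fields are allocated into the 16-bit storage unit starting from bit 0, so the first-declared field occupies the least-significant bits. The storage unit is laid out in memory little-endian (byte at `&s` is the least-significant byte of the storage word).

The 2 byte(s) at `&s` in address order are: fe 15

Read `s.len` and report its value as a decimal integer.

[0]=0xfe [1]=0x15 (little-endian) → word 0x15fe
len [0+:4] = (word>>0) & 0xf = 14  ←
slot [4+:2] = (word>>4) & 0x3 = 3
bank [6+:2] = (word>>6) & 0x3 = 3
opcode [8+:1] = (word>>8) & 0x1 = 1
cnt [9+:4] = (word>>9) & 0xf = 10
err [13+:3] = (word>>13) & 0x7 = 0
len signed 4b, MSB=1: 14 - 16 = -2

-2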